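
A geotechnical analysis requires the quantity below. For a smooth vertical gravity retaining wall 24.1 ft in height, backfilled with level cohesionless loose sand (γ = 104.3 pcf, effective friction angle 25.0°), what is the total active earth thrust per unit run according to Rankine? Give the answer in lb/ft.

12300 lb/ft

K_a = tan²(45° − φ/2) = 0.4059.
P_a = ½ K_a γ H² = 0.5 × 0.4059 × 104.3 × 24.1² = 12290 lb/ft.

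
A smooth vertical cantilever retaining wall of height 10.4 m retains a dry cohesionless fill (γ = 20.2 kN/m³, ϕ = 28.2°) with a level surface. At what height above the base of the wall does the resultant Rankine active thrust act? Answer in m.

3.47 m

K_a = 0.3582.
The pressure distribution is triangular, so the resultant acts at H/3 above the base = 10.4/3 = 3.467 m.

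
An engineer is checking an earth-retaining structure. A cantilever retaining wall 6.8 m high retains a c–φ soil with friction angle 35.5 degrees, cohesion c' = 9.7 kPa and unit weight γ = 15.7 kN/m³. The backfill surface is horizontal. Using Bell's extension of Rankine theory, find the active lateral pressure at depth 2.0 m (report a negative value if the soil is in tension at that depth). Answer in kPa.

-1.66 kPa

K_a = (1 − sin φ)/(1 + sin φ) = 0.2653.
σ_a = K_a γ z − 2c√K_a = 0.2653×15.7×2.0 − 2×9.7×0.5150 = -1.662 kPa.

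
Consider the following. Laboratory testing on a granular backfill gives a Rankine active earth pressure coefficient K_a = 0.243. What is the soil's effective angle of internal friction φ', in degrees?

37.5°

K_a = tan²(45° − φ/2) ⇒ 45° − φ/2 = arctan(√0.243) = 26.24°.
φ = 2(45° − 26.24°) = 37.52°.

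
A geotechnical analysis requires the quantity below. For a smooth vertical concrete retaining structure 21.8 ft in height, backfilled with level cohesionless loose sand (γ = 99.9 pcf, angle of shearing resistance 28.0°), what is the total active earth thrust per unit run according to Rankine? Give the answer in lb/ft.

8570 lb/ft

K_a = tan²(45° − φ/2) = 0.3610.
P_a = ½ K_a γ H² = 0.5 × 0.3610 × 99.9 × 21.8² = 8570 lb/ft.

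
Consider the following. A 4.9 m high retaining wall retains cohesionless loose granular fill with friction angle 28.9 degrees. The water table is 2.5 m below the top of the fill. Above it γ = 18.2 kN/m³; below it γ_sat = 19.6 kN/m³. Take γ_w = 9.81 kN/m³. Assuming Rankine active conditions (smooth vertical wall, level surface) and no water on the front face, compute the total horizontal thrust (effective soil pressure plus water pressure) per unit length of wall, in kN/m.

95.9 kN/m

K_a = tan²(45° − φ/2) = 0.3484.
γ' = 19.6 − 9.81 = 9.790 kN/m³. Depth below WT = 2.4 m.
σ'_h at WT = K_a γ d_w = 15.85 kPa; at base = 15.85 + K_a γ' × 2.4 = 24.04 kPa.
P₁ (0–2.5 m) = ½×15.85×2.5 = 19.81. P₂ (2.5–4.9 m) = ½(15.85+24.04)×2.4 = 47.86.
P_w = ½ γ_w h₂² = 0.5×9.81×2.4² = 28.25. Total = 19.81+47.86+28.25 = 95.93 kN/m.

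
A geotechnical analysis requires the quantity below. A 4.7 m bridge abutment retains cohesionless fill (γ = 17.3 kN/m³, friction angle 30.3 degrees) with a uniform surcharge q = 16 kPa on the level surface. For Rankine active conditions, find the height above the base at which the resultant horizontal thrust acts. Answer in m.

K_a = 0.3293.
Triangular part P₁ = ½K_aγH² = 62.93 at H/3 = 1.567 m; rectangular part P₂ = K_a q H = 24.76 at H/2 = 2.350 m.
ȳ = (P₁·1.567 + P₂·2.350)/(P₁+P₂) = 1.788 m.

1.79 m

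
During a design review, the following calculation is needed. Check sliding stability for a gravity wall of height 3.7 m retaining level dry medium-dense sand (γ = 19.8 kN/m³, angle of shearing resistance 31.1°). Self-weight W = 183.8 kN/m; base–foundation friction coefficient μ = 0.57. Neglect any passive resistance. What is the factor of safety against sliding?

K_a = tan²(45° − 31.1°/2) = 0.3188.
P_a = ½K_aγH² = 0.5×0.3188×19.8×3.7² = 43.21 kN/m, acting at H/3 = 1.233 m above the base.
FS_sliding = μW / P_a = 0.57×183.8 / 43.21 = 2.425.

2.42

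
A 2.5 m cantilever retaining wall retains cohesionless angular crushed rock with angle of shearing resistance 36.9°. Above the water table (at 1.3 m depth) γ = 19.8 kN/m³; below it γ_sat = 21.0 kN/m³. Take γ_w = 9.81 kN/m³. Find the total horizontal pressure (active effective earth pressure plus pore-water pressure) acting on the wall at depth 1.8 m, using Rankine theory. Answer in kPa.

K_a = (1 − sin φ)/(1 + sin φ) = 0.2497.
γ' = 21.0 − 9.81 = 11.19 kN/m³.
Effective vertical stress at 1.8 m: σ'_v = 19.8×1.3 + 11.19×0.500 = 31.34 kPa.
σ'_h = K_a σ'_v = 0.2497 × 31.34 = 7.823 kPa; u = γ_w × 0.500 = 4.905 kPa.
Total σ_h = 7.823 + 4.905 = 12.73 kPa.

12.7 kPa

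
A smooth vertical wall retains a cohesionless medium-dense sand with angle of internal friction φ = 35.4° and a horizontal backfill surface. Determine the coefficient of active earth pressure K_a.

0.266

K_a = (1 − sin φ)/(1 + sin φ) = (1 − sin 35.4°)/(1 + sin 35.4°) = 0.2664.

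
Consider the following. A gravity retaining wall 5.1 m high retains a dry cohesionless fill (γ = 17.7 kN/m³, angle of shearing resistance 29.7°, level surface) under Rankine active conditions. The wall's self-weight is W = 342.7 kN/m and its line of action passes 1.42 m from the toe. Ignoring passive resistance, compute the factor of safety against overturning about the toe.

K_a = tan²(45° − 29.7°/2) = 0.3374.
P_a = ½K_aγH² = 0.5×0.3374×17.7×5.1² = 77.66 kN/m, acting at H/3 = 1.700 m above the base.
Overturning moment M_o = P_a × H/3 = 77.66 × 1.700 = 132.0.
Resisting moment M_r = W × 1.42 = 342.7 × 1.42 = 486.6.
FS_overturning = M_r/M_o = 486.6/132.0 = 3.686.

3.69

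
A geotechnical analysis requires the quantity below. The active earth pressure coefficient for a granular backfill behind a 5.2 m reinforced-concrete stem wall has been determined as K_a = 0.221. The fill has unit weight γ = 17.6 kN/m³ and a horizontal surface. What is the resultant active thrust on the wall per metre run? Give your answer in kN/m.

P = ½ K_a γ H² = 0.5 × 0.221 × 17.6 × 5.2² = 52.59 kN/m.

52.6 kN/m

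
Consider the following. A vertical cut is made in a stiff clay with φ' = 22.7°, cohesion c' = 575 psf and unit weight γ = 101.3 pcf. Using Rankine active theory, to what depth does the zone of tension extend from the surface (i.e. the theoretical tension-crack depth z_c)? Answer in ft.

K_a = tan²(45° − 22.7°/2) = 0.4431; √K_a = 0.6657.
The active pressure is zero where K_a γ z = 2c√K_a, so z_c = 2c/(γ√K_a) = 2×575/(101.3×0.6657) = 17.05 ft.

17.1 ft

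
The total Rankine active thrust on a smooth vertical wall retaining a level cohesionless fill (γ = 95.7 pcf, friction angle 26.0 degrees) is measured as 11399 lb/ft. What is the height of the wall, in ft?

24.7 ft

K_a = 0.3905. P_a = ½ K_a γ H² ⇒ H = √(2P_a/(K_a γ)).
H = √(2×11399/(0.3905×95.7)) = 24.70 ft.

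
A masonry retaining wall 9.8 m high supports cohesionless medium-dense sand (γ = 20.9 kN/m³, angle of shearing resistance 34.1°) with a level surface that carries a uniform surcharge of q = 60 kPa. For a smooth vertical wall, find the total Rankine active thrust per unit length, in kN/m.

448 kN/m

K_a = tan²(45° − φ/2) = 0.2815.
Soil triangle: ½ K_a γ H² = 0.5×0.2815×20.9×9.8² = 282.5 kN/m.
Surcharge rectangle: K_a q H = 0.2815×60×9.8 = 165.5 kN/m.
Total = 282.5 + 165.5 = 448.1 kN/m.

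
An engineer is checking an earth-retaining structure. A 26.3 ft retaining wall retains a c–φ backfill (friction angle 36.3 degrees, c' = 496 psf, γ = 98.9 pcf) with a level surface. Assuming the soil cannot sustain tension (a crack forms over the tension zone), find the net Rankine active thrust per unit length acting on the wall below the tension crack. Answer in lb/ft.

K_a = 0.2563; √K_a = 0.5062.
Tension-crack depth z_c = 2c/(γ√K_a) = 2×496/(98.9×0.5062) = 19.81 ft.
σ_a at base = K_a γ H − 2c√K_a = 0.2563×98.9×26.3 − 2×496×0.5062 = 164.4 psf.
P_a = ½ × 164.4 × (H − z_c) = 0.5×164.4×6.486 = 533.2 lb/ft.

533 lb/ft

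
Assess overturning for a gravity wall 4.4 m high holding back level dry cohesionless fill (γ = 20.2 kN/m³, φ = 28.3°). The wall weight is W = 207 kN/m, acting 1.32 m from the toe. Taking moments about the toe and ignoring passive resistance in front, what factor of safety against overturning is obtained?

K_a = tan²(45° − 28.3°/2) = 0.3568.
P_a = ½K_aγH² = 0.5×0.3568×20.2×4.4² = 69.76 kN/m, acting at H/3 = 1.467 m above the base.
Overturning moment M_o = P_a × H/3 = 69.76 × 1.467 = 102.3.
Resisting moment M_r = W × 1.32 = 207 × 1.32 = 273.2.
FS_overturning = M_r/M_o = 273.2/102.3 = 2.671.

2.67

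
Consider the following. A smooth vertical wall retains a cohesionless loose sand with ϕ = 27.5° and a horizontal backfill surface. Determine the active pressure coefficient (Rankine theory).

0.368

K_a = tan²(45° − φ/2) = tan²(31.25°) = 0.3682.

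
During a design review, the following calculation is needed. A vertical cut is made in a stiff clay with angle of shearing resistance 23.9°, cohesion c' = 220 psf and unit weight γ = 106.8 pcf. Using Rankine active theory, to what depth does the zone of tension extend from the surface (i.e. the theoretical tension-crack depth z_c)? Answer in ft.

6.33 ft

K_a = tan²(45° − 23.9°/2) = 0.4233; √K_a = 0.6506.
The active pressure is zero where K_a γ z = 2c√K_a, so z_c = 2c/(γ√K_a) = 2×220/(106.8×0.6506) = 6.332 ft.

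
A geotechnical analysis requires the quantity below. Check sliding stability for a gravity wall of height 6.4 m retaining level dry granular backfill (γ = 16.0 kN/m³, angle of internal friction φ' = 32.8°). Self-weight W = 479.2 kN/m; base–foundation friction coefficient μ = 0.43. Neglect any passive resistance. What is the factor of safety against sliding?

K_a = tan²(45° − 32.8°/2) = 0.2973.
P_a = ½K_aγH² = 0.5×0.2973×16.0×6.4² = 97.41 kN/m, acting at H/3 = 2.133 m above the base.
FS_sliding = μW / P_a = 0.43×479.2 / 97.41 = 2.115.

2.12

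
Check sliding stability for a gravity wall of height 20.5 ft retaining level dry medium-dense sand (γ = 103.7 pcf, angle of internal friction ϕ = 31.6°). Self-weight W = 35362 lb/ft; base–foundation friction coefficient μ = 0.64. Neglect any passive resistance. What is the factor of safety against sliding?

3.33

K_a = tan²(45° − 31.6°/2) = 0.3123.
P_a = ½K_aγH² = 0.5×0.3123×103.7×20.5² = 6806 lb/ft, acting at H/3 = 6.833 ft above the base.
FS_sliding = μW / P_a = 0.64×35362 / 6806 = 3.325.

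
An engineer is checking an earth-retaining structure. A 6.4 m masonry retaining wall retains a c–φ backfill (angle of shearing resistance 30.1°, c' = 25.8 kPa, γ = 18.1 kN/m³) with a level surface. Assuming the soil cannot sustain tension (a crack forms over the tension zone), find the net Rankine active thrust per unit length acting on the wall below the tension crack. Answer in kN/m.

6.34 kN/m

K_a = 0.3320; √K_a = 0.5762.
Tension-crack depth z_c = 2c/(γ√K_a) = 2×25.8/(18.1×0.5762) = 4.948 m.
σ_a at base = K_a γ H − 2c√K_a = 0.3320×18.1×6.4 − 2×25.8×0.5762 = 8.727 kPa.
P_a = ½ × 8.727 × (H − z_c) = 0.5×8.727×1.452 = 6.337 kN/m.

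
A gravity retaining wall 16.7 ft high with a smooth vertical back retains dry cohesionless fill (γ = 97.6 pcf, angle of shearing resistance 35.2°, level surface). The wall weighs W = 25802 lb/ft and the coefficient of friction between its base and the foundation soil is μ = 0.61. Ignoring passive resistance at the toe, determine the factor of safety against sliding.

K_a = tan²(45° − 35.2°/2) = 0.2687.
P_a = ½K_aγH² = 0.5×0.2687×97.6×16.7² = 3657 lb/ft, acting at H/3 = 5.567 ft above the base.
FS_sliding = μW / P_a = 0.61×25802 / 3657 = 4.304.

4.30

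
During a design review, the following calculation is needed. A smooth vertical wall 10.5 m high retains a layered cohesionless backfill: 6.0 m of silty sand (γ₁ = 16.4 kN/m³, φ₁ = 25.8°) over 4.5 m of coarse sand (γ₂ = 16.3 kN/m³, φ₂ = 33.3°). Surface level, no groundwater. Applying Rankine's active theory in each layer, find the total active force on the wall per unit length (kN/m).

K_a1 = tan²(45°−25.8°/2) = 0.3935; K_a2 = tan²(45°−33.3°/2) = 0.2911.
Layer 1: σ at base = K_a1 γ₁ h₁ = 38.72 kPa; P₁ = ½×38.72×6.0 = 116.2.
Layer 2: σ_v at top = γ₁h₁ = 98.40; σ_h top = K_a2×98.40 = 28.65; σ_h base = K_a2×(98.40+16.3×4.5) = 50.00.
P₂ = ½(28.65+50.00)×4.5 = 177.0. Total P_a = 116.2+177.0 = 293.1 kN/m.

293 kN/m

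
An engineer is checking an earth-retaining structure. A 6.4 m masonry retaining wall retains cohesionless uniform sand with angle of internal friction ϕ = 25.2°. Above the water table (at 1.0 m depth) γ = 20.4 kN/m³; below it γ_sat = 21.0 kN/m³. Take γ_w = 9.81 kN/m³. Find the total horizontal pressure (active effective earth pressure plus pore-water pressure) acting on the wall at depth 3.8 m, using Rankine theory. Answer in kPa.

48.3 kPa

K_a = (1 − sin φ)/(1 + sin φ) = 0.4027.
γ' = 21.0 − 9.81 = 11.19 kN/m³.
Effective vertical stress at 3.8 m: σ'_v = 20.4×1.0 + 11.19×2.80 = 51.73 kPa.
σ'_h = K_a σ'_v = 0.4027 × 51.73 = 20.83 kPa; u = γ_w × 2.80 = 27.47 kPa.
Total σ_h = 20.83 + 27.47 = 48.30 kPa.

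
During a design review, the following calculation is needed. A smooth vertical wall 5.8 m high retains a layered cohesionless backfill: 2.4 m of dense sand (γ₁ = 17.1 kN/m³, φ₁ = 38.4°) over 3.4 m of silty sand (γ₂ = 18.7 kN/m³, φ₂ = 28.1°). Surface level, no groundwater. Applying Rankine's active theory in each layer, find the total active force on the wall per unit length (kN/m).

101 kN/m

K_a1 = tan²(45°−38.4°/2) = 0.2337; K_a2 = tan²(45°−28.1°/2) = 0.3596.
Layer 1: σ at base = K_a1 γ₁ h₁ = 9.591 kPa; P₁ = ½×9.591×2.4 = 11.51.
Layer 2: σ_v at top = γ₁h₁ = 41.04; σ_h top = K_a2×41.04 = 14.76; σ_h base = K_a2×(41.04+18.7×3.4) = 37.62.
P₂ = ½(14.76+37.62)×3.4 = 89.05. Total P_a = 11.51+89.05 = 100.6 kN/m.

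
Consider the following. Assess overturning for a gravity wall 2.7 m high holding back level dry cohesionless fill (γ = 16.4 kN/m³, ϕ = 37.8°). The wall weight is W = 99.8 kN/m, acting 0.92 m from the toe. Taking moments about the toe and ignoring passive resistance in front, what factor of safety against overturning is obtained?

K_a = tan²(45° − 37.8°/2) = 0.2400.
P_a = ½K_aγH² = 0.5×0.2400×16.4×2.7² = 14.35 kN/m, acting at H/3 = 0.9000 m above the base.
Overturning moment M_o = P_a × H/3 = 14.35 × 0.9000 = 12.91.
Resisting moment M_r = W × 0.92 = 99.8 × 0.92 = 91.82.
FS_overturning = M_r/M_o = 91.82/12.91 = 7.111.

7.11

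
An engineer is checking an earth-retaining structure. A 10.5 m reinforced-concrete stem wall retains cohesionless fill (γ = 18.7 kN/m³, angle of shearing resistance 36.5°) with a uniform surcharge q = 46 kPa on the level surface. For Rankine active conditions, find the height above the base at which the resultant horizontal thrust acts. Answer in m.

4.06 m

K_a = 0.2541.
Triangular part P₁ = ½K_aγH² = 261.9 at H/3 = 3.500 m; rectangular part P₂ = K_a q H = 122.7 at H/2 = 5.250 m.
ȳ = (P₁·3.500 + P₂·5.250)/(P₁+P₂) = 4.058 m.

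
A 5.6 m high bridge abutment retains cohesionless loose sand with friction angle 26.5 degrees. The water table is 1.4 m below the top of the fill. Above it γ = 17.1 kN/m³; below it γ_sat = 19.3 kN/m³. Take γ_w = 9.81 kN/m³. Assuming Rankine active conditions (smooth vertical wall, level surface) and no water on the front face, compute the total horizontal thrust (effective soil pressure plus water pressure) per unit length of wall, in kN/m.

K_a = tan²(45° − φ/2) = 0.3829.
γ' = 19.3 − 9.81 = 9.490 kN/m³. Depth below WT = 4.2 m.
σ'_h at WT = K_a γ d_w = 9.168 kPa; at base = 9.168 + K_a γ' × 4.2 = 24.43 kPa.
P₁ (0–1.4 m) = ½×9.168×1.4 = 6.417. P₂ (1.4–5.6 m) = ½(9.168+24.43)×4.2 = 70.56.
P_w = ½ γ_w h₂² = 0.5×9.81×4.2² = 86.52. Total = 6.417+70.56+86.52 = 163.5 kN/m.

163 kN/m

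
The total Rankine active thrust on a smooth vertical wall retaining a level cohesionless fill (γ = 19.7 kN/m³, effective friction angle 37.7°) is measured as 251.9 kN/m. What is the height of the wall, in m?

10.3 m

K_a = 0.2411. P_a = ½ K_a γ H² ⇒ H = √(2P_a/(K_a γ)).
H = √(2×251.9/(0.2411×19.7)) = 10.30 m.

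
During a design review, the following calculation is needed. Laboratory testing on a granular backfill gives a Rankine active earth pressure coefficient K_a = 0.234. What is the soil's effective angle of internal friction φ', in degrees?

K_a = tan²(45° − φ/2) ⇒ 45° − φ/2 = arctan(√0.234) = 25.81°.
φ = 2(45° − 25.81°) = 38.37°.

38.4°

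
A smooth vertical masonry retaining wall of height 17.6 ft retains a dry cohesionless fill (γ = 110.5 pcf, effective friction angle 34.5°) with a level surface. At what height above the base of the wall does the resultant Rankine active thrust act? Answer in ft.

5.87 ft

K_a = 0.2768.
The pressure distribution is triangular, so the resultant acts at H/3 above the base = 17.6/3 = 5.867 ft.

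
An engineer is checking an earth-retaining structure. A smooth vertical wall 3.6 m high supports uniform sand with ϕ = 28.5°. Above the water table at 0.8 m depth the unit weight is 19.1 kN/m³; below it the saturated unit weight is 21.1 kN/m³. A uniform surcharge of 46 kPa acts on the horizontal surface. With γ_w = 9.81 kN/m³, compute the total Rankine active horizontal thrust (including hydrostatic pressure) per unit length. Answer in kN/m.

130 kN/m

K_a = tan²(45° − φ/2) = 0.3540.
γ' = 21.1 − 9.81 = 11.29 kN/m³. h₂ = H − d_w = 2.8 m.
σ'_h: at surface K_a·q = 16.28; at WT K_a(q+γd_w) = 21.69; at base K_a(q+γd_w+γ'h₂) = 32.88 kPa.
P₁ = ½(16.28+21.69)×0.8 = 15.19; P₂ = ½(21.69+32.88)×2.8 = 76.40; P_w = ½γ_w h₂² = 38.46.
Total = 15.19+76.40+38.46 = 130.0 kN/m.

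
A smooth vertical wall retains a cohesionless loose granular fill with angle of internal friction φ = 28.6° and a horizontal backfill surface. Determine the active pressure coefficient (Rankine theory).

0.353

K_a = (1 − sin φ)/(1 + sin φ) = (1 − sin 28.6°)/(1 + sin 28.6°) = 0.3525.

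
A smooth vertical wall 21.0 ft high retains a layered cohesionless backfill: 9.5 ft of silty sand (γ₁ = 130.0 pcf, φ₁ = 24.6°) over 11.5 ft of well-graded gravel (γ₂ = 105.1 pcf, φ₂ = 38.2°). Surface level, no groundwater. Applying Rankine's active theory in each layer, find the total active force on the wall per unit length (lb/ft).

K_a1 = tan²(45°−24.6°/2) = 0.4121; K_a2 = tan²(45°−38.2°/2) = 0.2358.
Layer 1: σ at base = K_a1 γ₁ h₁ = 509.0 psf; P₁ = ½×509.0×9.5 = 2418.
Layer 2: σ_v at top = γ₁h₁ = 1235; σ_h top = K_a2×1235 = 291.2; σ_h base = K_a2×(1235+105.1×11.5) = 576.2.
P₂ = ½(291.2+576.2)×11.5 = 4987. Total P_a = 2418+4987 = 7405 lb/ft.

7410 lb/ft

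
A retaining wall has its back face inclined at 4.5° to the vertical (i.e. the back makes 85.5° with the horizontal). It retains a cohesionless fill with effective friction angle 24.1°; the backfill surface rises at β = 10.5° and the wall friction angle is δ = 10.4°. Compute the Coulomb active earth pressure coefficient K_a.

K_a = sin²(α+φ) / [sin²α · sin(α−δ) · (1 + √{sin(φ+δ)sin(φ−β) / (sin(α−δ)sin(α+β))})²].
With α = 85.5°, φ = 24.1°, δ = 10.4°, β = 10.5°: K_a = 0.4907.

0.491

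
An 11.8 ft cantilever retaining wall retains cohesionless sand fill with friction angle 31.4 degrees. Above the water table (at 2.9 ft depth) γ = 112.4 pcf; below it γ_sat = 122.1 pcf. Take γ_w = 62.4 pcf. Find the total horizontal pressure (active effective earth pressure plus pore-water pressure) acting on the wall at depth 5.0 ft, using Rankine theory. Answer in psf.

273 psf

K_a = (1 − sin φ)/(1 + sin φ) = 0.3149.
γ' = 122.1 − 62.4 = 59.70 pcf.
Effective vertical stress at 5.0 ft: σ'_v = 112.4×2.9 + 59.70×2.10 = 451.3 psf.
σ'_h = K_a σ'_v = 0.3149 × 451.3 = 142.1 psf; u = γ_w × 2.10 = 131.0 psf.
Total σ_h = 142.1 + 131.0 = 273.2 psf.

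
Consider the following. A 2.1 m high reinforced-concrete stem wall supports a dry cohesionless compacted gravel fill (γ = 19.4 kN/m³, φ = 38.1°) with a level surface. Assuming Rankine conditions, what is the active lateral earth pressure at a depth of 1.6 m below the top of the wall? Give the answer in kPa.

K_a = (1 − sin φ)/(1 + sin φ) = 0.2368.
σ_h = K_a γ z = 0.2368 × 19.4 × 1.6 = 7.351 kPa.

7.35 kPa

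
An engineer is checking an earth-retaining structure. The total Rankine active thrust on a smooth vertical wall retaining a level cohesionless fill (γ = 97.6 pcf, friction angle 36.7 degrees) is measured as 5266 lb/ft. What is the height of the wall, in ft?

K_a = 0.2519. P_a = ½ K_a γ H² ⇒ H = √(2P_a/(K_a γ)).
H = √(2×5266/(0.2519×97.6)) = 20.70 ft.

20.7 ft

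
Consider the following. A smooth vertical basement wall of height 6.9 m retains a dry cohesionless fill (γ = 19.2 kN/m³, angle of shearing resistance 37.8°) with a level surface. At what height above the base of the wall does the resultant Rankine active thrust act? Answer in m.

K_a = 0.2400.
The pressure distribution is triangular, so the resultant acts at H/3 above the base = 6.9/3 = 2.300 m.

2.30 m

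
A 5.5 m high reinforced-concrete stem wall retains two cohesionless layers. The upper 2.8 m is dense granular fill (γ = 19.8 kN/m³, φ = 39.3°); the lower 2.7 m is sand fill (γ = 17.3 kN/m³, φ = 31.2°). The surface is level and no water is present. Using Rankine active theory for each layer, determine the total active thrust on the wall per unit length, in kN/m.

85.0 kN/m

K_a1 = tan²(45°−39.3°/2) = 0.2245; K_a2 = tan²(45°−31.2°/2) = 0.3175.
Layer 1: σ at base = K_a1 γ₁ h₁ = 12.44 kPa; P₁ = ½×12.44×2.8 = 17.42.
Layer 2: σ_v at top = γ₁h₁ = 55.44; σ_h top = K_a2×55.44 = 17.60; σ_h base = K_a2×(55.44+17.3×2.7) = 32.43.
P₂ = ½(17.60+32.43)×2.7 = 67.55. Total P_a = 17.42+67.55 = 84.97 kN/m.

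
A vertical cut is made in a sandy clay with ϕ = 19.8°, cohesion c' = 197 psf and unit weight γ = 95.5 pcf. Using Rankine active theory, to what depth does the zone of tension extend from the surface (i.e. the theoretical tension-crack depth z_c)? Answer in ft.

K_a = tan²(45° − 19.8°/2) = 0.4939; √K_a = 0.7028.
The active pressure is zero where K_a γ z = 2c√K_a, so z_c = 2c/(γ√K_a) = 2×197/(95.5×0.7028) = 5.870 ft.

5.87 ft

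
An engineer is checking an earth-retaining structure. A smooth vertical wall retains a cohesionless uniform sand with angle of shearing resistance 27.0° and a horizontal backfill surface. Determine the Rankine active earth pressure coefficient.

K_a = (1 − sin φ)/(1 + sin φ) = (1 − sin 27.0°)/(1 + sin 27.0°) = 0.3755.

0.376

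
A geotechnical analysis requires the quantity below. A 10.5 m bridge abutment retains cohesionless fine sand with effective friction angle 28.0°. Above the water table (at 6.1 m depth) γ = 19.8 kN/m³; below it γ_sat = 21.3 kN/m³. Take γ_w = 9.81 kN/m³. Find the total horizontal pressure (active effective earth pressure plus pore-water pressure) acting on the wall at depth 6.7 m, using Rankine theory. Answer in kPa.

K_a = (1 − sin φ)/(1 + sin φ) = 0.3610.
γ' = 21.3 − 9.81 = 11.49 kN/m³.
Effective vertical stress at 6.7 m: σ'_v = 19.8×6.1 + 11.49×0.600 = 127.7 kPa.
σ'_h = K_a σ'_v = 0.3610 × 127.7 = 46.09 kPa; u = γ_w × 0.600 = 5.886 kPa.
Total σ_h = 46.09 + 5.886 = 51.98 kPa.

52.0 kPa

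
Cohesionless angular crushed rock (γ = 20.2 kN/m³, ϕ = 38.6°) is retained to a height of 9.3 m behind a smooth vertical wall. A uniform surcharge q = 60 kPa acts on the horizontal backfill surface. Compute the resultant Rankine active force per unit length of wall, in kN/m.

332 kN/m

K_a = tan²(45° − φ/2) = 0.2316.
Soil triangle: ½ K_a γ H² = 0.5×0.2316×20.2×9.3² = 202.3 kN/m.
Surcharge rectangle: K_a q H = 0.2316×60×9.3 = 129.2 kN/m.
Total = 202.3 + 129.2 = 331.6 kN/m.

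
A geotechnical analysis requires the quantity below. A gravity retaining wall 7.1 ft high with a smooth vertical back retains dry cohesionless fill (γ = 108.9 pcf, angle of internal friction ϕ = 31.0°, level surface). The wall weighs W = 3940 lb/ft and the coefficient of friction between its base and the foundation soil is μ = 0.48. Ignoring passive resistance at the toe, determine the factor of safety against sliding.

K_a = tan²(45° − 31.0°/2) = 0.3201.
P_a = ½K_aγH² = 0.5×0.3201×108.9×7.1² = 878.6 lb/ft, acting at H/3 = 2.367 ft above the base.
FS_sliding = μW / P_a = 0.48×3940 / 878.6 = 2.152.

2.15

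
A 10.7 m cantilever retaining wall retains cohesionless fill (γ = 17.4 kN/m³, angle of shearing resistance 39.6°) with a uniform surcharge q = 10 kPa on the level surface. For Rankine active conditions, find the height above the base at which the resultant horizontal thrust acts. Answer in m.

3.74 m

K_a = 0.2214.
Triangular part P₁ = ½K_aγH² = 220.6 at H/3 = 3.567 m; rectangular part P₂ = K_a q H = 23.69 at H/2 = 5.350 m.
ȳ = (P₁·3.567 + P₂·5.350)/(P₁+P₂) = 3.740 m.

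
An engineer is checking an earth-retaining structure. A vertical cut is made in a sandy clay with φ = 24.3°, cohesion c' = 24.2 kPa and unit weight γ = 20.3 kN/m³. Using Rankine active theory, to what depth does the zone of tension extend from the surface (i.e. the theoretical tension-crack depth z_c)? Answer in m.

3.69 m

K_a = tan²(45° − 24.3°/2) = 0.4169; √K_a = 0.6457.
The active pressure is zero where K_a γ z = 2c√K_a, so z_c = 2c/(γ√K_a) = 2×24.2/(20.3×0.6457) = 3.693 m.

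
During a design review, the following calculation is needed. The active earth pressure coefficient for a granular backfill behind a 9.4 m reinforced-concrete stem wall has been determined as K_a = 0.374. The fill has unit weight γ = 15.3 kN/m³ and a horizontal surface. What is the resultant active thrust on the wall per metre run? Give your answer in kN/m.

253 kN/m

P = ½ K_a γ H² = 0.5 × 0.374 × 15.3 × 9.4² = 252.8 kN/m.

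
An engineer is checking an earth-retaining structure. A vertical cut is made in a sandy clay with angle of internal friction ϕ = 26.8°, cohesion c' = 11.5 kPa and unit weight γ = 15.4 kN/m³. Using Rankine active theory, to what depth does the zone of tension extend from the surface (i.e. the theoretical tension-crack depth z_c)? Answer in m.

2.43 m

K_a = tan²(45° − 26.8°/2) = 0.3785; √K_a = 0.6152.
The active pressure is zero where K_a γ z = 2c√K_a, so z_c = 2c/(γ√K_a) = 2×11.5/(15.4×0.6152) = 2.428 m.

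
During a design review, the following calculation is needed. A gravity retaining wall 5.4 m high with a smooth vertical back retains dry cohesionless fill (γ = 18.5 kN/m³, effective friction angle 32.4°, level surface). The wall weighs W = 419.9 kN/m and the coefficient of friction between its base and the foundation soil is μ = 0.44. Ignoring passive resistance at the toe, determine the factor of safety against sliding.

K_a = tan²(45° − 32.4°/2) = 0.3022.
P_a = ½K_aγH² = 0.5×0.3022×18.5×5.4² = 81.52 kN/m, acting at H/3 = 1.800 m above the base.
FS_sliding = μW / P_a = 0.44×419.9 / 81.52 = 2.266.

2.27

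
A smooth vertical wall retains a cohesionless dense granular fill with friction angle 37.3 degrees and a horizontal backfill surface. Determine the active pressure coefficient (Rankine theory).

0.245

K_a = tan²(45° − φ/2) = tan²(26.35°) = 0.2453.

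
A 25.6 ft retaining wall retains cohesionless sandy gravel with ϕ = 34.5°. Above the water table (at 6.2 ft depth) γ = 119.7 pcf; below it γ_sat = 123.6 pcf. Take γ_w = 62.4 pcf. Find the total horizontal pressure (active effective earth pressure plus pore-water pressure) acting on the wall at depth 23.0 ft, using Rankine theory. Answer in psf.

K_a = (1 − sin φ)/(1 + sin φ) = 0.2768.
γ' = 123.6 − 62.4 = 61.20 pcf.
Effective vertical stress at 23.0 ft: σ'_v = 119.7×6.2 + 61.20×16.8 = 1770 psf.
σ'_h = K_a σ'_v = 0.2768 × 1770 = 490.0 psf; u = γ_w × 16.8 = 1048 psf.
Total σ_h = 490.0 + 1048 = 1538 psf.

1540 psf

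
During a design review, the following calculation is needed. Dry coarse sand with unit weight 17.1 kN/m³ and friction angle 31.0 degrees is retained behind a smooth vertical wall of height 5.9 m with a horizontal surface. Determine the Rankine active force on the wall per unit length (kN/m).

K_a = tan²(45° − φ/2) = 0.3201.
P_a = ½ K_a γ H² = 0.5 × 0.3201 × 17.1 × 5.9² = 95.27 kN/m.

95.3 kN/m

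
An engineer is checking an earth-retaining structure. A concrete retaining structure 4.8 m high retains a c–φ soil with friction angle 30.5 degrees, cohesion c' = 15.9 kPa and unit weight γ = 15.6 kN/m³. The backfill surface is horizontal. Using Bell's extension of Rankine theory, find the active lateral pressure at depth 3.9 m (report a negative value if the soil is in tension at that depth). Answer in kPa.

1.70 kPa

K_a = (1 − sin φ)/(1 + sin φ) = 0.3267.
σ_a = K_a γ z − 2c√K_a = 0.3267×15.6×3.9 − 2×15.9×0.5715 = 1.699 kPa.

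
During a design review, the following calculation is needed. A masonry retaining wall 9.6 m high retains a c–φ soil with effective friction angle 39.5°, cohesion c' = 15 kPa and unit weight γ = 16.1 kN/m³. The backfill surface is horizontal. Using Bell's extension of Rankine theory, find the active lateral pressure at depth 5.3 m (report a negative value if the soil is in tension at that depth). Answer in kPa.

4.83 kPa

K_a = (1 − sin φ)/(1 + sin φ) = 0.2224.
σ_a = K_a γ z − 2c√K_a = 0.2224×16.1×5.3 − 2×15×0.4716 = 4.831 kPa.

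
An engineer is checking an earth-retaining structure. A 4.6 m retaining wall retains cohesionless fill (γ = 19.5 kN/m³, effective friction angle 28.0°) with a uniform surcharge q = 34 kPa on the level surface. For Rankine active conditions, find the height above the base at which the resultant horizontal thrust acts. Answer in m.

K_a = 0.3610.
Triangular part P₁ = ½K_aγH² = 74.48 at H/3 = 1.533 m; rectangular part P₂ = K_a q H = 56.47 at H/2 = 2.300 m.
ȳ = (P₁·1.533 + P₂·2.300)/(P₁+P₂) = 1.864 m.

1.86 m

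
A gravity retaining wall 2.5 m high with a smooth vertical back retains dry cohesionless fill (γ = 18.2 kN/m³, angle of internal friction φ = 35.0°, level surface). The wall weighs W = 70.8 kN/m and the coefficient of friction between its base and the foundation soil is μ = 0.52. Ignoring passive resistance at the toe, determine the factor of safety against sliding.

K_a = tan²(45° − 35.0°/2) = 0.2710.
P_a = ½K_aγH² = 0.5×0.2710×18.2×2.5² = 15.41 kN/m, acting at H/3 = 0.8333 m above the base.
FS_sliding = μW / P_a = 0.52×70.8 / 15.41 = 2.389.

2.39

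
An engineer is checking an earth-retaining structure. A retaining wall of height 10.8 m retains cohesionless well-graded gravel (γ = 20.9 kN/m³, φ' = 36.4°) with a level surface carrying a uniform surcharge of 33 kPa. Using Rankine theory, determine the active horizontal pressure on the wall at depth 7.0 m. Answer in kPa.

K_a = (1 − sin φ)/(1 + sin φ) = 0.2552.
σ_v = γz + q = 20.9 × 7.0 + 33 = 179.3 kPa.
σ_h = K_a σ_v = 0.2552 × 179.3 = 45.75 kPa.

45.8 kPa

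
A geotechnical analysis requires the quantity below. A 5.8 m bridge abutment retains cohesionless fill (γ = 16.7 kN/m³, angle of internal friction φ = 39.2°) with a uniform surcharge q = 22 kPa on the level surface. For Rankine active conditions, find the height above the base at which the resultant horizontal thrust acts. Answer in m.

2.24 m

K_a = 0.2255.
Triangular part P₁ = ½K_aγH² = 63.33 at H/3 = 1.933 m; rectangular part P₂ = K_a q H = 28.77 at H/2 = 2.900 m.
ȳ = (P₁·1.933 + P₂·2.900)/(P₁+P₂) = 2.235 m.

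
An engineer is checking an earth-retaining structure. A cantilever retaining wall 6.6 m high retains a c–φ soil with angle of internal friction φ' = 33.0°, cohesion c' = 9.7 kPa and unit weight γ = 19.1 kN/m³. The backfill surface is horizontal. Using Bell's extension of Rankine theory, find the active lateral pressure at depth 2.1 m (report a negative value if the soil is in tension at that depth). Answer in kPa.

K_a = (1 − sin φ)/(1 + sin φ) = 0.2948.
σ_a = K_a γ z − 2c√K_a = 0.2948×19.1×2.1 − 2×9.7×0.5430 = 1.291 kPa.

1.29 kPa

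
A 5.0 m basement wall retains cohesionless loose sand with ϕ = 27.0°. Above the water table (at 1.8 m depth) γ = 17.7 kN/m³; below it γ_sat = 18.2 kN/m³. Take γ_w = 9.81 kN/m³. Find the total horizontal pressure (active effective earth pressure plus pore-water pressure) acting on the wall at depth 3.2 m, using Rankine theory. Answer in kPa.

K_a = (1 − sin φ)/(1 + sin φ) = 0.3755.
γ' = 18.2 − 9.81 = 8.390 kN/m³.
Effective vertical stress at 3.2 m: σ'_v = 17.7×1.8 + 8.390×1.40 = 43.61 kPa.
σ'_h = K_a σ'_v = 0.3755 × 43.61 = 16.38 kPa; u = γ_w × 1.40 = 13.73 kPa.
Total σ_h = 16.38 + 13.73 = 30.11 kPa.

30.1 kPa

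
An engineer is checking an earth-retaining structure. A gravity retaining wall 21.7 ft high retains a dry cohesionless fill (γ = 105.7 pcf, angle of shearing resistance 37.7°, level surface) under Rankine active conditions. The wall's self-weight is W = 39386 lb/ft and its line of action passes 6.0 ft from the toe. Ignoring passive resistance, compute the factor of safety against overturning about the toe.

K_a = tan²(45° − 37.7°/2) = 0.2411.
P_a = ½K_aγH² = 0.5×0.2411×105.7×21.7² = 5999 lb/ft, acting at H/3 = 7.233 ft above the base.
Overturning moment M_o = P_a × H/3 = 5999 × 7.233 = 43390.
Resisting moment M_r = W × 6.0 = 39386 × 6.0 = 236300.
FS_overturning = M_r/M_o = 236300/43390 = 5.446.

5.45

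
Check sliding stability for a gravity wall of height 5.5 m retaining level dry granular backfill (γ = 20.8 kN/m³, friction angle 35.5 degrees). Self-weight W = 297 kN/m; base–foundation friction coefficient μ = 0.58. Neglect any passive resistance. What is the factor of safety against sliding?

K_a = tan²(45° − 35.5°/2) = 0.2653.
P_a = ½K_aγH² = 0.5×0.2653×20.8×5.5² = 83.45 kN/m, acting at H/3 = 1.833 m above the base.
FS_sliding = μW / P_a = 0.58×297 / 83.45 = 2.064.

2.06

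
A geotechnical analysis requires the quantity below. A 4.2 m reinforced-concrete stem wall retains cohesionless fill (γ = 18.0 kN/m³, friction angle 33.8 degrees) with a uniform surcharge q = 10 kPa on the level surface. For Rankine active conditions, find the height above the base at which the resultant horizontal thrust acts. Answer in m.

K_a = 0.2851.
Triangular part P₁ = ½K_aγH² = 45.26 at H/3 = 1.400 m; rectangular part P₂ = K_a q H = 11.97 at H/2 = 2.100 m.
ȳ = (P₁·1.400 + P₂·2.100)/(P₁+P₂) = 1.546 m.

1.55 m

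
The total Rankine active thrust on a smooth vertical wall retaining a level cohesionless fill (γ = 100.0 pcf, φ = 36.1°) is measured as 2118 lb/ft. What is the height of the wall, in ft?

12.8 ft

K_a = 0.2585. P_a = ½ K_a γ H² ⇒ H = √(2P_a/(K_a γ)).
H = √(2×2118/(0.2585×100.0)) = 12.80 ft.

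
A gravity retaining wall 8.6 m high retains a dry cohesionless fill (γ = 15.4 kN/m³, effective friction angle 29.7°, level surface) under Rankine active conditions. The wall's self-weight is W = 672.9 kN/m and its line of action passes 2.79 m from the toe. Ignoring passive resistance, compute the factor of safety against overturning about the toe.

3.41

K_a = tan²(45° − 29.7°/2) = 0.3374.
P_a = ½K_aγH² = 0.5×0.3374×15.4×8.6² = 192.1 kN/m, acting at H/3 = 2.867 m above the base.
Overturning moment M_o = P_a × H/3 = 192.1 × 2.867 = 550.8.
Resisting moment M_r = W × 2.79 = 672.9 × 2.79 = 1877.
FS_overturning = M_r/M_o = 1877/550.8 = 3.409.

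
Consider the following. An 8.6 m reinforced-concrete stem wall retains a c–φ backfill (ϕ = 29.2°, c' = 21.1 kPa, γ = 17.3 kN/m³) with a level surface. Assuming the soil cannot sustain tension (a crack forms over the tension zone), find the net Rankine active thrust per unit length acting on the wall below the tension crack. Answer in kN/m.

K_a = 0.3442; √K_a = 0.5867.
Tension-crack depth z_c = 2c/(γ√K_a) = 2×21.1/(17.3×0.5867) = 4.158 m.
σ_a at base = K_a γ H − 2c√K_a = 0.3442×17.3×8.6 − 2×21.1×0.5867 = 26.45 kPa.
P_a = ½ × 26.45 × (H − z_c) = 0.5×26.45×4.442 = 58.76 kN/m.

58.8 kN/m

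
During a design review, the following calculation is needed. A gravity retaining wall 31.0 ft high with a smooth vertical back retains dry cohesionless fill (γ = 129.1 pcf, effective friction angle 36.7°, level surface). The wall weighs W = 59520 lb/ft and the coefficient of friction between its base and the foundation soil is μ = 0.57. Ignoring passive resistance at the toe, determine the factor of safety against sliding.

K_a = tan²(45° − 36.7°/2) = 0.2519.
P_a = ½K_aγH² = 0.5×0.2519×129.1×31.0² = 15620 lb/ft, acting at H/3 = 10.33 ft above the base.
FS_sliding = μW / P_a = 0.57×59520 / 15620 = 2.172.

2.17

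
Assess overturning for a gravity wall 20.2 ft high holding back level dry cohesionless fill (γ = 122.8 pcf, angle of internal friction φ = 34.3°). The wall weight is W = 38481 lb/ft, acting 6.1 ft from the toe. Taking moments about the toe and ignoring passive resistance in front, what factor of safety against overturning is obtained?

K_a = tan²(45° − 34.3°/2) = 0.2792.
P_a = ½K_aγH² = 0.5×0.2792×122.8×20.2² = 6994 lb/ft, acting at H/3 = 6.733 ft above the base.
Overturning moment M_o = P_a × H/3 = 6994 × 6.733 = 47090.
Resisting moment M_r = W × 6.1 = 38481 × 6.1 = 234700.
FS_overturning = M_r/M_o = 234700/47090 = 4.985.

4.98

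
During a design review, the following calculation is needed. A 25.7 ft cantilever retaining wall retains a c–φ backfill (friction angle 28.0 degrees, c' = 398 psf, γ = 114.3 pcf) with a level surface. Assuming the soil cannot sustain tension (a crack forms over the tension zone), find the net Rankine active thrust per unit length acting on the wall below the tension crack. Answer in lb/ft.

4110 lb/ft

K_a = 0.3610; √K_a = 0.6009.
Tension-crack depth z_c = 2c/(γ√K_a) = 2×398/(114.3×0.6009) = 11.59 ft.
σ_a at base = K_a γ H − 2c√K_a = 0.3610×114.3×25.7 − 2×398×0.6009 = 582.3 psf.
P_a = ½ × 582.3 × (H − z_c) = 0.5×582.3×14.11 = 4108 lb/ft.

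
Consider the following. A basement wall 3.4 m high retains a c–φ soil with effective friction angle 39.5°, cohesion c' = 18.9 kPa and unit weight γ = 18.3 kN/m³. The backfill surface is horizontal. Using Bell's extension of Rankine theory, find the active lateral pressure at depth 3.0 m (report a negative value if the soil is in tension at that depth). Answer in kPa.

K_a = (1 − sin φ)/(1 + sin φ) = 0.2224.
σ_a = K_a γ z − 2c√K_a = 0.2224×18.3×3.0 − 2×18.9×0.4716 = -5.616 kPa.

-5.62 kPa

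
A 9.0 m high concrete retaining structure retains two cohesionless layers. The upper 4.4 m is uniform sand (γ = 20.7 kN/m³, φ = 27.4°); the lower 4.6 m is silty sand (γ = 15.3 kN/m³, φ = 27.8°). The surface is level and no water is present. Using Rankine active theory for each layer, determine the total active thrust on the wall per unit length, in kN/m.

K_a1 = tan²(45°−27.4°/2) = 0.3697; K_a2 = tan²(45°−27.8°/2) = 0.3639.
Layer 1: σ at base = K_a1 γ₁ h₁ = 33.67 kPa; P₁ = ½×33.67×4.4 = 74.07.
Layer 2: σ_v at top = γ₁h₁ = 91.08; σ_h top = K_a2×91.08 = 33.14; σ_h base = K_a2×(91.08+15.3×4.6) = 58.75.
P₂ = ½(33.14+58.75)×4.6 = 211.4. Total P_a = 74.07+211.4 = 285.4 kN/m.

285 kN/m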